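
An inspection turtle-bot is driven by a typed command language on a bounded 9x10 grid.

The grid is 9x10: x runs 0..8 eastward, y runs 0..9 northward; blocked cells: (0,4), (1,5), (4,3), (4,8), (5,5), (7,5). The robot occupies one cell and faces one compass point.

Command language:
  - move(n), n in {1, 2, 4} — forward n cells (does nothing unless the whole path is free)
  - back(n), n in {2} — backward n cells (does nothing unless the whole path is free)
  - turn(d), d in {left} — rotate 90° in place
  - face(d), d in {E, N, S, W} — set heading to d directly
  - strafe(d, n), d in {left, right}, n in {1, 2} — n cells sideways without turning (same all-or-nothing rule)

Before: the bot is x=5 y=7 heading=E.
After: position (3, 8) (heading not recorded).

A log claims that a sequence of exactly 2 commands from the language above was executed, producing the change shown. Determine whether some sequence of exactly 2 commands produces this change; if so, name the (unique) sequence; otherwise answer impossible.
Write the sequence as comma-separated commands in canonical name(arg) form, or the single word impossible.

back(2), strafe(left, 1)

key: order matters: swapping back(2) and strafe(left, 1) lands elsewhere
begin: x=5 y=7 heading=E
t=1 back(2) ⇒ x=3 y=7 heading=E
t=2 strafe(left, 1) ⇒ x=3 y=8 heading=E
no other 2-command option fits: unique.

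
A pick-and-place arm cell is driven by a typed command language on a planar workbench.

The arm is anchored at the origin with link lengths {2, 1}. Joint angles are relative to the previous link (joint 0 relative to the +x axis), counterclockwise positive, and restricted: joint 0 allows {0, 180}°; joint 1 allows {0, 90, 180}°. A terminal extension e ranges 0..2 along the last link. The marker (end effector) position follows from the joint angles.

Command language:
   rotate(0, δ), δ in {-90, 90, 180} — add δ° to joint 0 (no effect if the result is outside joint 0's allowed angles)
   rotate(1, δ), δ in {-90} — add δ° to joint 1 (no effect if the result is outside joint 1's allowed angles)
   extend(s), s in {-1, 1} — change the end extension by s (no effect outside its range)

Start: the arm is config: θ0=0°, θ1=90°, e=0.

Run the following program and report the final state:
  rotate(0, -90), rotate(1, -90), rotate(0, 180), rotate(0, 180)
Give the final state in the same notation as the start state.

config: θ0=0°, θ1=0°, e=0

initial: config: θ0=0°, θ1=90°, e=0
step 1 (rotate(0, -90)): config: θ0=0°, θ1=90°, e=0
step 2 (rotate(1, -90)): config: θ0=0°, θ1=0°, e=0
step 3 (rotate(0, 180)): config: θ0=180°, θ1=0°, e=0
step 4 (rotate(0, 180)): config: θ0=0°, θ1=0°, e=0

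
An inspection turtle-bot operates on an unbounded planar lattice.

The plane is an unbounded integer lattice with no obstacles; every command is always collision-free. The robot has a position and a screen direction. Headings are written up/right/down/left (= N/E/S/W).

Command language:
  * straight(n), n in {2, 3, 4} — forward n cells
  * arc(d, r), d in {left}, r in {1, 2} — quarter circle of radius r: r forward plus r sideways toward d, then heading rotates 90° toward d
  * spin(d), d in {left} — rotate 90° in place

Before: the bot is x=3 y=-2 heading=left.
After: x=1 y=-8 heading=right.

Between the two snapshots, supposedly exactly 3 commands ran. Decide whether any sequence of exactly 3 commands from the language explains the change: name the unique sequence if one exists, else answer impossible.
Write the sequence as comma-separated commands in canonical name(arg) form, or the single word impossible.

arc(left, 2), straight(4), spin(left)

key: running spin(left) before arc(left, 2) would end elsewhere — order is forced
from: x=3 y=-2 heading=left
1. arc(left, 2) → x=1 y=-4 heading=down
2. straight(4) → x=1 y=-8 heading=down
3. spin(left) → x=1 y=-8 heading=right
no other 3-command option fits: unique.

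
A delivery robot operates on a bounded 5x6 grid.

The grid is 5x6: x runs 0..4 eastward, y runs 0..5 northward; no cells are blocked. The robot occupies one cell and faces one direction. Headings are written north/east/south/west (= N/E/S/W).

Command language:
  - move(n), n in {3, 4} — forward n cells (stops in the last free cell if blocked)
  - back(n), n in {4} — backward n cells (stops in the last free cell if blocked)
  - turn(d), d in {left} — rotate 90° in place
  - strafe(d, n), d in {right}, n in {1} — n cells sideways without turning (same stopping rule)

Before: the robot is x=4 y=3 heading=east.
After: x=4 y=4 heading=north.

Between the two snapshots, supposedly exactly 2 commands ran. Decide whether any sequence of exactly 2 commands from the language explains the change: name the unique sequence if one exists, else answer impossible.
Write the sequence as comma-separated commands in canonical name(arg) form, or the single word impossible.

impossible

all 25 sequences checked — none match.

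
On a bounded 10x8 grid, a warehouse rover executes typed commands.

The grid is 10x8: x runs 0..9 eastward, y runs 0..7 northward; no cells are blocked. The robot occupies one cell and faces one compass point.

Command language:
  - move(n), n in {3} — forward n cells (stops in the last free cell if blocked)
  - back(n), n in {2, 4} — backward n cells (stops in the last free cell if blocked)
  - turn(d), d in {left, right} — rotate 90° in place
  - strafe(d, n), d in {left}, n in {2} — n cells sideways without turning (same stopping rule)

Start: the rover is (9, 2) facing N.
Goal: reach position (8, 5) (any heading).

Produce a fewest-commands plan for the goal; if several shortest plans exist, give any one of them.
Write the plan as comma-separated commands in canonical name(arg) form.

move(3), turn(right), back(4), move(3)

t0: (9, 2) facing N
step 1 (move(3)): (9, 5) facing N
step 2 (turn(right)): (9, 5) facing E
step 3 (back(4)): (5, 5) facing E
step 4 (move(3)): (8, 5) facing E
shorter routes all fall short; 4 is best.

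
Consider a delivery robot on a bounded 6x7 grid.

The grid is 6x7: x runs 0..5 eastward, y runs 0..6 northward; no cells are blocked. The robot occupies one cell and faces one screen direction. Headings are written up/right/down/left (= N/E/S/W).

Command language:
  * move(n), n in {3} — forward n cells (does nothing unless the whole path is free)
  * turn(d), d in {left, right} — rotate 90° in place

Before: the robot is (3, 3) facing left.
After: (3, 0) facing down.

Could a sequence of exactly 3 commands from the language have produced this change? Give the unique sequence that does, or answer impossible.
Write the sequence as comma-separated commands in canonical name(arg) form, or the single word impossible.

key: the second move(3) would leave the grid, so it does nothing
t0: (3, 3) facing left
1. turn(left) → (3, 3) facing down
2. move(3) → (3, 0) facing down
3. move(3) → (3, 0) facing down
all 27 alternatives checked — unique.

turn(left), move(3), move(3)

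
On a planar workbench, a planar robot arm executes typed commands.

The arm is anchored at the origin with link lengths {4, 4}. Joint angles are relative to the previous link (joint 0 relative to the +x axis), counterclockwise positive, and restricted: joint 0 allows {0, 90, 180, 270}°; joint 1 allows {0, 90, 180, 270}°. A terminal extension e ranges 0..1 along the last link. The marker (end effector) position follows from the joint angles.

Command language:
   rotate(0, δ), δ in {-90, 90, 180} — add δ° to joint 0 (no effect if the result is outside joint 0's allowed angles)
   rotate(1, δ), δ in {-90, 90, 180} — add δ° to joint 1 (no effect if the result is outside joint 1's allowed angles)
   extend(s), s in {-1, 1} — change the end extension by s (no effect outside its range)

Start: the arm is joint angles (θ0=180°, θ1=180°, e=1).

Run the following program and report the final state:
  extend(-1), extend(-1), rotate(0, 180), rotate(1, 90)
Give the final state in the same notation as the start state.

from: joint angles (θ0=180°, θ1=180°, e=1)
t=1 extend(-1) ⇒ joint angles (θ0=180°, θ1=180°, e=0)
t=2 extend(-1) ⇒ joint angles (θ0=180°, θ1=180°, e=0)
t=3 rotate(0, 180) ⇒ joint angles (θ0=0°, θ1=180°, e=0)
t=4 rotate(1, 90) ⇒ joint angles (θ0=0°, θ1=270°, e=0)

joint angles (θ0=0°, θ1=270°, e=0)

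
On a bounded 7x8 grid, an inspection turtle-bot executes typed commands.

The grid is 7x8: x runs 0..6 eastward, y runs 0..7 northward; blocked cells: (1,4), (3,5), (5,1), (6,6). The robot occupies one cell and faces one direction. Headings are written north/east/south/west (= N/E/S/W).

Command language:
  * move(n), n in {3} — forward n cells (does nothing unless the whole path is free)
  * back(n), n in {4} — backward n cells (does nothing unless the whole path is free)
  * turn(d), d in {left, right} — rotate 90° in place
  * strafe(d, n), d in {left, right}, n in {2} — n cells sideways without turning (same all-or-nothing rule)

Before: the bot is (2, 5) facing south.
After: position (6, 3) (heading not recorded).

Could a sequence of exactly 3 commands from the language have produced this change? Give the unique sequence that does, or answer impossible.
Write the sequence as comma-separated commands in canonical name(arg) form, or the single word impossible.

turn(right), strafe(left, 2), back(4)

key: order matters: swapping turn(right) and back(4) lands elsewhere
initial: (2, 5) facing south
1. turn(right) → (2, 5) facing west
2. strafe(left, 2) → (2, 3) facing west
3. back(4) → (6, 3) facing west
uniquely the one of 216 3-step routes that fits.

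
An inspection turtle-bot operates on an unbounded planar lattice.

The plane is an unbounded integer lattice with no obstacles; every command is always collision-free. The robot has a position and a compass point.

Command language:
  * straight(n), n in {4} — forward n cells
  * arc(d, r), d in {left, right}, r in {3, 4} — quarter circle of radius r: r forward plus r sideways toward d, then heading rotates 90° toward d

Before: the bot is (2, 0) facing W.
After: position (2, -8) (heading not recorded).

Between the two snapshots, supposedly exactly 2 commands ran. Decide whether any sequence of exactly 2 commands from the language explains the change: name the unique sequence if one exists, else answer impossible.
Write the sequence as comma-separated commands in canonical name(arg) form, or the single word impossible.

arc(left, 4), arc(left, 4)

start: (2, 0) facing W
step 1 (arc(left, 4)): (-2, -4) facing S
step 2 (arc(left, 4)): (2, -8) facing E
all 25 alternatives checked — unique.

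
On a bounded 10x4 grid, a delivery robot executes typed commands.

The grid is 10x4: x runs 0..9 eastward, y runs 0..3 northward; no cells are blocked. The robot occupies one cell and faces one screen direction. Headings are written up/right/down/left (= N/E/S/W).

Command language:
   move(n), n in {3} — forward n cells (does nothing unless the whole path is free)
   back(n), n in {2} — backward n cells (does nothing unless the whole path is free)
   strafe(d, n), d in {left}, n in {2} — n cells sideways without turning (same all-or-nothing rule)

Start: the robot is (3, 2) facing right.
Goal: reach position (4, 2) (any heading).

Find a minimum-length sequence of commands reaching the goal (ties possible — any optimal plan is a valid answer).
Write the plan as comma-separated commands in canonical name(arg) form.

back(2), move(3)

initial: (3, 2) facing right
1. back(2) → (1, 2) facing right
2. move(3) → (4, 2) facing right
nothing shorter than 2 reaches the goal.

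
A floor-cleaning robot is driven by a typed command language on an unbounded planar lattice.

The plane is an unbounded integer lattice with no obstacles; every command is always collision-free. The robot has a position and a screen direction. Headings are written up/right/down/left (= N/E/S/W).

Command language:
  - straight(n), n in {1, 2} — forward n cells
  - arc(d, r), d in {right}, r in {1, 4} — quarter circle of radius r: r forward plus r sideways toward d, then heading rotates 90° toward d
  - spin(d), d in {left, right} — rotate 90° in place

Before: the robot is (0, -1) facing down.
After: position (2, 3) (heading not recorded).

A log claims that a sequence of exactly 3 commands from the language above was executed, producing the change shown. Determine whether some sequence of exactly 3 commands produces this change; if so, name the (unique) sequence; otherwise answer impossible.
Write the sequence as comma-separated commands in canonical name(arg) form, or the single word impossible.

arc(right, 1), arc(right, 1), arc(right, 4)

key: running arc(right, 4) before arc(right, 1) would end elsewhere — order is forced
from: (0, -1) facing down
1. arc(right, 1) → (-1, -2) facing left
2. arc(right, 1) → (-2, -1) facing up
3. arc(right, 4) → (2, 3) facing right
no other 3-command option fits: unique.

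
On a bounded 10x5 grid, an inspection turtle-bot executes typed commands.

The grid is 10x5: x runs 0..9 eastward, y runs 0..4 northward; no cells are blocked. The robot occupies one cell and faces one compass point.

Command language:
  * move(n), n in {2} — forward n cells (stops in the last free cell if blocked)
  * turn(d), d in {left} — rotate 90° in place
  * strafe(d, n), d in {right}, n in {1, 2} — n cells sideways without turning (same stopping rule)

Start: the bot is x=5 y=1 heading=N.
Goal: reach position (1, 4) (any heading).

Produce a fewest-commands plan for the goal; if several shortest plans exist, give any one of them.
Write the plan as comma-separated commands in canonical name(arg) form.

turn(left), strafe(right, 1), move(2), move(2), strafe(right, 2)

t0: x=5 y=1 heading=N
t=1 turn(left) ⇒ x=5 y=1 heading=W
t=2 strafe(right, 1) ⇒ x=5 y=2 heading=W
t=3 move(2) ⇒ x=3 y=2 heading=W
t=4 move(2) ⇒ x=1 y=2 heading=W
t=5 strafe(right, 2) ⇒ x=1 y=4 heading=W
minimal: 5 command(s), checked below 5.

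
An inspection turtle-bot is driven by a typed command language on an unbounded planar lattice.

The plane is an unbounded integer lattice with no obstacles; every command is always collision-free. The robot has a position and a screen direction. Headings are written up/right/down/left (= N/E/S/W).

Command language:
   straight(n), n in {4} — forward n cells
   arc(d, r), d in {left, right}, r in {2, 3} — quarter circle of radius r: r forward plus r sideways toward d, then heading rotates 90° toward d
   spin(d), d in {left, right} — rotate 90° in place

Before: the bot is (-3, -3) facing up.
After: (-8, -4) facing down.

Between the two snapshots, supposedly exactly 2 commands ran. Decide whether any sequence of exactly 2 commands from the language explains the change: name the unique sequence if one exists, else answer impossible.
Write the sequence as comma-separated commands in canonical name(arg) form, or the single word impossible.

arc(left, 2), arc(left, 3)

key: order matters: swapping arc(left, 2) and arc(left, 3) lands elsewhere
start: (-3, -3) facing up
step 1 (arc(left, 2)): (-5, -1) facing left
step 2 (arc(left, 3)): (-8, -4) facing down
uniquely the one of 49 2-step routes that fits.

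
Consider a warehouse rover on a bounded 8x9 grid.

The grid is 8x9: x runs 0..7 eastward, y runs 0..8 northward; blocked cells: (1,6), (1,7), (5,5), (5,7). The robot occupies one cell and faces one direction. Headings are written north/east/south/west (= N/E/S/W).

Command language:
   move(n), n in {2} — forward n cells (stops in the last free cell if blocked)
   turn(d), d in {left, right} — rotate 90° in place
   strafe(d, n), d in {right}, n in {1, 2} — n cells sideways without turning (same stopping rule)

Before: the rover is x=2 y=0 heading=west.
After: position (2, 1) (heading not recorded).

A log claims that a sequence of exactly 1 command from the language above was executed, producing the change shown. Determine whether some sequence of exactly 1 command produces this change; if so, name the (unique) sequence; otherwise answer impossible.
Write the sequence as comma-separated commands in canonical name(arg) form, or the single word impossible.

initial: x=2 y=0 heading=west
[1] after strafe(right, 1): x=2 y=1 heading=west
no other 1-command option fits: unique.

strafe(right, 1)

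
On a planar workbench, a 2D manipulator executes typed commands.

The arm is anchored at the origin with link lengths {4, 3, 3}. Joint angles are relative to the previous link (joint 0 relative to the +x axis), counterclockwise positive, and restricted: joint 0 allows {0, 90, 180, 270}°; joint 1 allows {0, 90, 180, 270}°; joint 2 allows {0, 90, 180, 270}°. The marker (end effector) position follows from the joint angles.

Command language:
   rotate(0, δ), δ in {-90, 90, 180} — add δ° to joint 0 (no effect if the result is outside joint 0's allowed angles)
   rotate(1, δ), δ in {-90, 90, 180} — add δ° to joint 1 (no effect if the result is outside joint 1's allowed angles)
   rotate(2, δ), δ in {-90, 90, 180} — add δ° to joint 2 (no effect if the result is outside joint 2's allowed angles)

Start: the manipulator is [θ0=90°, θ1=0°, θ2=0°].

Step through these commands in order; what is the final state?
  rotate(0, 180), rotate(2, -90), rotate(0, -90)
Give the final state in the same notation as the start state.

initial: [θ0=90°, θ1=0°, θ2=0°]
t=1 rotate(0, 180) ⇒ [θ0=270°, θ1=0°, θ2=0°]
t=2 rotate(2, -90) ⇒ [θ0=270°, θ1=0°, θ2=270°]
t=3 rotate(0, -90) ⇒ [θ0=180°, θ1=0°, θ2=270°]

[θ0=180°, θ1=0°, θ2=270°]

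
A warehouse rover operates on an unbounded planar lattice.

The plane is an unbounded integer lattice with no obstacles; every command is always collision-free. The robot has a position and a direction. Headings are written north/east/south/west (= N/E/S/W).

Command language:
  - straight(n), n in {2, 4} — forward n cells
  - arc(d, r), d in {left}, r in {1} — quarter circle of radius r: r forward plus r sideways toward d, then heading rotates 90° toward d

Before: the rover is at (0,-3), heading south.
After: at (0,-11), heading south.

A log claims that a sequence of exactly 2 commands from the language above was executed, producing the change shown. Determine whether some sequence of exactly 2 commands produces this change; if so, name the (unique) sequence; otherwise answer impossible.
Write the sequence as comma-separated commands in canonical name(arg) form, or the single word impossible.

straight(4), straight(4)

key: heading stays S — no command in the sequence turns
start: at (0,-3), heading south
t=1 straight(4) ⇒ at (0,-7), heading south
t=2 straight(4) ⇒ at (0,-11), heading south
all 9 alternatives checked — unique.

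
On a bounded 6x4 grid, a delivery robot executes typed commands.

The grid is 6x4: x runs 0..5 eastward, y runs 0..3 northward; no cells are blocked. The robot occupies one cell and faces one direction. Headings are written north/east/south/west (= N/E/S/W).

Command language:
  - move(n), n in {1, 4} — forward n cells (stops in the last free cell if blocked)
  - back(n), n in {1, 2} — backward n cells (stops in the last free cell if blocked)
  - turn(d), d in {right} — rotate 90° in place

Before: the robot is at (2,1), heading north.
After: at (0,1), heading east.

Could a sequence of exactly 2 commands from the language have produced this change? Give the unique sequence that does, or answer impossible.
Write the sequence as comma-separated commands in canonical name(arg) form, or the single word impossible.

turn(right), back(2)

key: cell and facing (now E) both changed — the 2 commands mix motion and turning
from: at (2,1), heading north
1. turn(right) → at (2,1), heading east
2. back(2) → at (0,1), heading east
no rival 2-sequence matches.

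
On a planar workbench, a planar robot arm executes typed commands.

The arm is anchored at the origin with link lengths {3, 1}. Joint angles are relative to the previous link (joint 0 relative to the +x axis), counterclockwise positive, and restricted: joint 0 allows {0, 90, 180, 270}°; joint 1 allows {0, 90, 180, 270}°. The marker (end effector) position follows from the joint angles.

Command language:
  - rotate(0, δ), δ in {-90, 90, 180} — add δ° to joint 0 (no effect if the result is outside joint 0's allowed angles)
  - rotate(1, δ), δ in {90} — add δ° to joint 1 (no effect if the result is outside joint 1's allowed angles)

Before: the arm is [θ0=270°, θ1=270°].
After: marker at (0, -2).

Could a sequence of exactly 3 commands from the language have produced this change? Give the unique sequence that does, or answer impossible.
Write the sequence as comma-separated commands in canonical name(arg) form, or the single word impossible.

rotate(1, 90), rotate(1, 90), rotate(1, 90)

start: [θ0=270°, θ1=270°]
step 1 (rotate(1, 90)): [θ0=270°, θ1=0°]
step 2 (rotate(1, 90)): [θ0=270°, θ1=90°]
step 3 (rotate(1, 90)): [θ0=270°, θ1=180°]
uniquely the one of 64 3-step routes that fits.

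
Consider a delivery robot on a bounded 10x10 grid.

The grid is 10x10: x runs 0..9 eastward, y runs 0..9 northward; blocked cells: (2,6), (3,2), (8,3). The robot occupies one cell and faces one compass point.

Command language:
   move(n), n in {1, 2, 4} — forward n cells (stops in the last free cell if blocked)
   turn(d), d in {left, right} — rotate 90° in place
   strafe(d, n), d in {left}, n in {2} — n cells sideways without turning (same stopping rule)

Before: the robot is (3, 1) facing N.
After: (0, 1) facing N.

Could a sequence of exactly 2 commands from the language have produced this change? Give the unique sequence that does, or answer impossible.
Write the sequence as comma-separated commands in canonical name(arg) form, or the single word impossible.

strafe(left, 2), strafe(left, 2)

key: still facing N at the end — nothing in the sequence rotates
initial: (3, 1) facing N
t=1 strafe(left, 2) ⇒ (1, 1) facing N
t=2 strafe(left, 2) ⇒ (0, 1) facing N
all 36 alternatives checked — unique.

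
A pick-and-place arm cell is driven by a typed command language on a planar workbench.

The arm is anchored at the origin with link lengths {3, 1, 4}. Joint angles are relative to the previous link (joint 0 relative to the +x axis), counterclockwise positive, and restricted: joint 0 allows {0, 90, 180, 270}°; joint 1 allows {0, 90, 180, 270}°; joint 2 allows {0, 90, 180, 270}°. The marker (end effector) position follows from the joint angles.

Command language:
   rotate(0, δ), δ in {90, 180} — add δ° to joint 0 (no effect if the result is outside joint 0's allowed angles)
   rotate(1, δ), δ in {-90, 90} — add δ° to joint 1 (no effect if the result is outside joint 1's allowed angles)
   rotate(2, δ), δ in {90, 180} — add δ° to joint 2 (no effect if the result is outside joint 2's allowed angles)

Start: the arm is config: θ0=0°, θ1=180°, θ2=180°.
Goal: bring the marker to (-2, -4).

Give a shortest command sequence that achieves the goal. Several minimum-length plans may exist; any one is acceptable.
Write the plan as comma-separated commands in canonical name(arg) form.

rotate(0, 180), rotate(2, 90)

t0: config: θ0=0°, θ1=180°, θ2=180°
step 1 (rotate(0, 180)): config: θ0=180°, θ1=180°, θ2=180°
step 2 (rotate(2, 90)): config: θ0=180°, θ1=180°, θ2=270°
nothing shorter than 2 reaches the goal.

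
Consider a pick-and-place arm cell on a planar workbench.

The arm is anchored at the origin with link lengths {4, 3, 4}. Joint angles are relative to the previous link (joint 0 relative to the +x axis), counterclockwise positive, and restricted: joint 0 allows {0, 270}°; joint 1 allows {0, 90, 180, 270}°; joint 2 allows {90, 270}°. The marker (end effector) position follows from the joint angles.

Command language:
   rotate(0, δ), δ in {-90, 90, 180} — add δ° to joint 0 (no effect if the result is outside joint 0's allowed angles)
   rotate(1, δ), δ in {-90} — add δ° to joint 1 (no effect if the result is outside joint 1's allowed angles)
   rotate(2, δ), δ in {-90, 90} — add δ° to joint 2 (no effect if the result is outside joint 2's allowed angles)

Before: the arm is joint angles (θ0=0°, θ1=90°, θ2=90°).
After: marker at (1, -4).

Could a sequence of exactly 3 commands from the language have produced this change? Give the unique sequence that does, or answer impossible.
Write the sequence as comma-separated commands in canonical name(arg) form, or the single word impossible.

from: joint angles (θ0=0°, θ1=90°, θ2=90°)
1. rotate(1, -90) → joint angles (θ0=0°, θ1=0°, θ2=90°)
2. rotate(1, -90) → joint angles (θ0=0°, θ1=270°, θ2=90°)
3. rotate(1, -90) → joint angles (θ0=0°, θ1=180°, θ2=90°)
uniquely the one of 216 3-step routes that fits.

rotate(1, -90), rotate(1, -90), rotate(1, -90)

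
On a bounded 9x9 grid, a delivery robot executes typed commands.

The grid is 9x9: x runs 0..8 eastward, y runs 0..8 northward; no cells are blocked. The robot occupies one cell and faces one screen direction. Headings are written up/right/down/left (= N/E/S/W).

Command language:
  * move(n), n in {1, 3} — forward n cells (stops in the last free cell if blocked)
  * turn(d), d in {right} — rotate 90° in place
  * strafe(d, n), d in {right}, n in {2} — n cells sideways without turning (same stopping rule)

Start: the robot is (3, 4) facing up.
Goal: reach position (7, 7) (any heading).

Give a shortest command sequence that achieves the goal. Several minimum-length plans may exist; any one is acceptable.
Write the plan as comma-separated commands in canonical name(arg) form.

initial: (3, 4) facing up
t=1 move(3) ⇒ (3, 7) facing up
t=2 strafe(right, 2) ⇒ (5, 7) facing up
t=3 strafe(right, 2) ⇒ (7, 7) facing up
shorter routes all fall short; 3 is best.

move(3), strafe(right, 2), strafe(right, 2)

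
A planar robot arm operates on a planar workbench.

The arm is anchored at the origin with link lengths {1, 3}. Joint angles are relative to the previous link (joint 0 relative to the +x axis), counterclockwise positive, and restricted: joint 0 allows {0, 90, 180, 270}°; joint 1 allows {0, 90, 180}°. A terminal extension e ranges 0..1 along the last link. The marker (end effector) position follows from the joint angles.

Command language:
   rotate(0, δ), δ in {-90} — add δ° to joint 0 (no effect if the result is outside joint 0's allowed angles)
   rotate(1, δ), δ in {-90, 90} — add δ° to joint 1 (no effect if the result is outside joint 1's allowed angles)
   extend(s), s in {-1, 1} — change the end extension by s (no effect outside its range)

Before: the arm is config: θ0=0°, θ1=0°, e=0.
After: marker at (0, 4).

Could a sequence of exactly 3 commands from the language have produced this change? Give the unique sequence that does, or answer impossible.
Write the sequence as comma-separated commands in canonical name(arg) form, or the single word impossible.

rotate(0, -90), rotate(0, -90), rotate(0, -90)

from: config: θ0=0°, θ1=0°, e=0
[1] after rotate(0, -90): config: θ0=270°, θ1=0°, e=0
[2] after rotate(0, -90): config: θ0=180°, θ1=0°, e=0
[3] after rotate(0, -90): config: θ0=90°, θ1=0°, e=0
uniquely the one of 125 3-step routes that fits.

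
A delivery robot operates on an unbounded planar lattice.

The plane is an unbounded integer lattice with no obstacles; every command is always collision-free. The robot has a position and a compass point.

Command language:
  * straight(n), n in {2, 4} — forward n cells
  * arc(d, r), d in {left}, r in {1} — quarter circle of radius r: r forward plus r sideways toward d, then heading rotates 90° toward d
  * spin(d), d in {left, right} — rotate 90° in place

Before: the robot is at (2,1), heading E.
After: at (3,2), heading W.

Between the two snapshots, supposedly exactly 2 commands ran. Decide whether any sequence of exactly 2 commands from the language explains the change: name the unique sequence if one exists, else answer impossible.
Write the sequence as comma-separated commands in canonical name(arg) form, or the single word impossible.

arc(left, 1), spin(left)

key: position moved to (3,2) AND the heading swung to W — translation plus rotation needed
begin: at (2,1), heading E
[1] after arc(left, 1): at (3,2), heading N
[2] after spin(left): at (3,2), heading W
no other 2-command option fits: unique.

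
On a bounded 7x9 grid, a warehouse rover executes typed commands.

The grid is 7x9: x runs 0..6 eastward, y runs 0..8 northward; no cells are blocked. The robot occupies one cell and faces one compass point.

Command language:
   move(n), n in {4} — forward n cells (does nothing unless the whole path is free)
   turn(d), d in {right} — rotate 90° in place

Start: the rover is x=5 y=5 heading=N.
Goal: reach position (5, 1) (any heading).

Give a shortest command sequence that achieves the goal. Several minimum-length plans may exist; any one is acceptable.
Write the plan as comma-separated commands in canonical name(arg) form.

start: x=5 y=5 heading=N
1. turn(right) → x=5 y=5 heading=E
2. turn(right) → x=5 y=5 heading=S
3. move(4) → x=5 y=1 heading=S
shorter routes all fall short; 3 is best.

turn(right), turn(right), move(4)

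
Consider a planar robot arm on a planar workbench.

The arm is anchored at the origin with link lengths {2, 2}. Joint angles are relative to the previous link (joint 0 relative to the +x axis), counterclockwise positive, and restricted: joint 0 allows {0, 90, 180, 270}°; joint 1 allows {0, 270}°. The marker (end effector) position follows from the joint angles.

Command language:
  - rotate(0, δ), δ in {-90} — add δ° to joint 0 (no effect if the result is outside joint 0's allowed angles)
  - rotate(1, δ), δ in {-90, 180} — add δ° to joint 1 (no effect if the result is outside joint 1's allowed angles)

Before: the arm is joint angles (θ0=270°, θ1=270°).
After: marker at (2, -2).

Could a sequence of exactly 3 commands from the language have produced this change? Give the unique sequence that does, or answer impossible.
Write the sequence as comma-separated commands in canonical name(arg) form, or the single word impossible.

t0: joint angles (θ0=270°, θ1=270°)
step 1 (rotate(0, -90)): joint angles (θ0=180°, θ1=270°)
step 2 (rotate(0, -90)): joint angles (θ0=90°, θ1=270°)
step 3 (rotate(0, -90)): joint angles (θ0=0°, θ1=270°)
no other 3-command option fits: unique.

rotate(0, -90), rotate(0, -90), rotate(0, -90)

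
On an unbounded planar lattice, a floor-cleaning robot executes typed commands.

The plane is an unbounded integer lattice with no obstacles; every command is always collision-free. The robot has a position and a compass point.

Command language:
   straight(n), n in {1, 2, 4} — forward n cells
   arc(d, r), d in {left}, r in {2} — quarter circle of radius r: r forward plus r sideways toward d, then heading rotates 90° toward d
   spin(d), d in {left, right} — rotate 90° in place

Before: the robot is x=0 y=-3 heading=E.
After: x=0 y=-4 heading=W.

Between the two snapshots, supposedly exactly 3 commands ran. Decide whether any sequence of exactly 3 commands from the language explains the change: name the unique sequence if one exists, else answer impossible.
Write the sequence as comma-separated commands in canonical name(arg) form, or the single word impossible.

spin(right), straight(1), spin(right)

key: cell and facing (now W) both changed — the 3 commands mix motion and turning
start: x=0 y=-3 heading=E
[1] after spin(right): x=0 y=-3 heading=S
[2] after straight(1): x=0 y=-4 heading=S
[3] after spin(right): x=0 y=-4 heading=W
no rival 3-sequence matches.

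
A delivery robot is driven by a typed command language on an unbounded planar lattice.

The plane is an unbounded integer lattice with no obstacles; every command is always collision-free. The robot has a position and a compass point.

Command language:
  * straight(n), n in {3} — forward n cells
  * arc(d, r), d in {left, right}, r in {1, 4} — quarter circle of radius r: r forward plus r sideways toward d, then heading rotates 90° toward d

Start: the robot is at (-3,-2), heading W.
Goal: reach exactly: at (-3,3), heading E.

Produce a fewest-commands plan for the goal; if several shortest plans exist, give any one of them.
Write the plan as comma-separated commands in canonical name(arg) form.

initial: at (-3,-2), heading W
[1] after straight(3): at (-6,-2), heading W
[2] after arc(right, 1): at (-7,-1), heading N
[3] after arc(right, 4): at (-3,3), heading E
no 2-step plan works, so 3 is optimal.

straight(3), arc(right, 1), arc(right, 4)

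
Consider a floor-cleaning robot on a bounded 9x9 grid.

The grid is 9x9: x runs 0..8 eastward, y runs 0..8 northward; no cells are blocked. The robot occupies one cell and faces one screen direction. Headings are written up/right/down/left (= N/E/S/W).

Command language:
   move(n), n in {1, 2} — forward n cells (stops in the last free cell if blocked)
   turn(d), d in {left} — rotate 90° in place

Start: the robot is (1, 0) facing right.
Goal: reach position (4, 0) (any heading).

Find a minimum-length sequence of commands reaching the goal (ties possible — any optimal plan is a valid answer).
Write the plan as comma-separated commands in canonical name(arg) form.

move(1), move(2)

t0: (1, 0) facing right
1. move(1) → (2, 0) facing right
2. move(2) → (4, 0) facing right
shorter routes all fall short; 2 is best.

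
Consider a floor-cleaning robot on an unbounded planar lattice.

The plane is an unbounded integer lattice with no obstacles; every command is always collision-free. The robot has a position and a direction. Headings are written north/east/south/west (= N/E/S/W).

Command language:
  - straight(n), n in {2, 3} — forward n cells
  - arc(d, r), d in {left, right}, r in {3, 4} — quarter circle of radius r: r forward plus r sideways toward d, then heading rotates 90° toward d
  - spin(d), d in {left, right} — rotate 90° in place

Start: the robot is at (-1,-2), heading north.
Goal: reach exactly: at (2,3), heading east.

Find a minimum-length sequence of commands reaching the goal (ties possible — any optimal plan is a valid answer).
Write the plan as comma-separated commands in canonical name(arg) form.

start: at (-1,-2), heading north
step 1 (straight(2)): at (-1,0), heading north
step 2 (arc(right, 3)): at (2,3), heading east
nothing shorter than 2 reaches the goal.

straight(2), arc(right, 3)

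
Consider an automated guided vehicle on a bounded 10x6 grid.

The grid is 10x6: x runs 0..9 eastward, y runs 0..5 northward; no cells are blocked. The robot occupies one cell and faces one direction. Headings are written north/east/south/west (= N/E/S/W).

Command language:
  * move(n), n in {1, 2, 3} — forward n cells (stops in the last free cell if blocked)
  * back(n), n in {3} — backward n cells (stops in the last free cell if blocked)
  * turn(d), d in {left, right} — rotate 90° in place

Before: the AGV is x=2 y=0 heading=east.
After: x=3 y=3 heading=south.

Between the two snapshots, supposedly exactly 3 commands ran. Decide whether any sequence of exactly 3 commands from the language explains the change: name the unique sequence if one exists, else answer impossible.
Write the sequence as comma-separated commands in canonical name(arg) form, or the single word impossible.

key: order matters: swapping move(1) and back(3) lands elsewhere
initial: x=2 y=0 heading=east
1. move(1) → x=3 y=0 heading=east
2. turn(right) → x=3 y=0 heading=south
3. back(3) → x=3 y=3 heading=south
all 216 alternatives checked — unique.

move(1), turn(right), back(3)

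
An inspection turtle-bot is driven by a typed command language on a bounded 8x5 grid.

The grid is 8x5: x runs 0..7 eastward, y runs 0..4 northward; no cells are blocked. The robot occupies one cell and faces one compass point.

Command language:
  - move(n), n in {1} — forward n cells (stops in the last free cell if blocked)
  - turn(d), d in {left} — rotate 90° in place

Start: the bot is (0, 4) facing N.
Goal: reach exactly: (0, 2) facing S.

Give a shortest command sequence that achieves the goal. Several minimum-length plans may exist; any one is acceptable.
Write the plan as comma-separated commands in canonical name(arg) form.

initial: (0, 4) facing N
[1] after turn(left): (0, 4) facing W
[2] after turn(left): (0, 4) facing S
[3] after move(1): (0, 3) facing S
[4] after move(1): (0, 2) facing S
minimal: 4 command(s), checked below 4.

turn(left), turn(left), move(1), move(1)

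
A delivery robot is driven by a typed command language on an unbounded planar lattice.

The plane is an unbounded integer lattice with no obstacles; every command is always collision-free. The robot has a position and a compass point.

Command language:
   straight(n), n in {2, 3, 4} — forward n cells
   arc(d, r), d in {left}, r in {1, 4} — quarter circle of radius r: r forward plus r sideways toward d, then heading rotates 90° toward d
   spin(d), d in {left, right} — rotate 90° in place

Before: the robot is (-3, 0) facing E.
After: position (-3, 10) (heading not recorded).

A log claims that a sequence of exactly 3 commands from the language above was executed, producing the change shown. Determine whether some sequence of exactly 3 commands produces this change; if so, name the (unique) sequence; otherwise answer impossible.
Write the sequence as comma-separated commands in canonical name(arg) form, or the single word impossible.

arc(left, 4), straight(2), arc(left, 4)

begin: (-3, 0) facing E
1. arc(left, 4) → (1, 4) facing N
2. straight(2) → (1, 6) facing N
3. arc(left, 4) → (-3, 10) facing W
uniquely the one of 343 3-step routes that fits.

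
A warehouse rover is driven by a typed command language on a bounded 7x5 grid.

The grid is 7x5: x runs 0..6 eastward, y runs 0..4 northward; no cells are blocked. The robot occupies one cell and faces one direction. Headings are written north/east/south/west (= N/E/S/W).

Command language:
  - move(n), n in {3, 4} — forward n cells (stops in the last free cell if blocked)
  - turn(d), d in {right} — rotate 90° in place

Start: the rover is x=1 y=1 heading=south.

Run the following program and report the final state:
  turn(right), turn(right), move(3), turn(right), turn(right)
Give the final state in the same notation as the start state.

x=1 y=4 heading=south

from: x=1 y=1 heading=south
1. turn(right) → x=1 y=1 heading=west
2. turn(right) → x=1 y=1 heading=north
3. move(3) → x=1 y=4 heading=north
4. turn(right) → x=1 y=4 heading=east
5. turn(right) → x=1 y=4 heading=south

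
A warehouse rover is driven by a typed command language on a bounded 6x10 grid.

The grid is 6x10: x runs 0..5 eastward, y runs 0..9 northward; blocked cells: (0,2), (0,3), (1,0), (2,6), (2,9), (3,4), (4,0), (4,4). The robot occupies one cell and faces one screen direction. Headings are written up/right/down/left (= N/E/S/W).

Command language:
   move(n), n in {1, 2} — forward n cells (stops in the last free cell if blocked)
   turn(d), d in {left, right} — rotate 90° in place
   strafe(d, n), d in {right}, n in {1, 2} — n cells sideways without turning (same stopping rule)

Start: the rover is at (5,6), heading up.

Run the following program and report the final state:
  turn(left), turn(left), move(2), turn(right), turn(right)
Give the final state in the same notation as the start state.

at (5,4), heading up

from: at (5,6), heading up
step 1 (turn(left)): at (5,6), heading left
step 2 (turn(left)): at (5,6), heading down
step 3 (move(2)): at (5,4), heading down
step 4 (turn(right)): at (5,4), heading left
step 5 (turn(right)): at (5,4), heading up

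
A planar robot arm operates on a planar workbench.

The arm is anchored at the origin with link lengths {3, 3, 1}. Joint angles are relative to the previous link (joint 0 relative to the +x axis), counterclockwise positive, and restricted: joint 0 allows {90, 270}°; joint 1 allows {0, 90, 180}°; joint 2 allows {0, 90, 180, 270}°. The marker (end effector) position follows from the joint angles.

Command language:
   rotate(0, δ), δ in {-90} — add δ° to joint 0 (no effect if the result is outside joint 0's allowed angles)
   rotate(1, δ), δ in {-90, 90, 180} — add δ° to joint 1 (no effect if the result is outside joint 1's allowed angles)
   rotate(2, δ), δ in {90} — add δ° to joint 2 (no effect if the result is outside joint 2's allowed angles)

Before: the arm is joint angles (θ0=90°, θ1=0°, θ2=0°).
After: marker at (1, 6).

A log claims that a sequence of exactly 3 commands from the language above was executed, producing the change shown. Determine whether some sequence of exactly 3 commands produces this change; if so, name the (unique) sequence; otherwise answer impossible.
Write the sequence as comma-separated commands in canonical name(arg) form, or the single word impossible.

rotate(2, 90), rotate(2, 90), rotate(2, 90)

start: joint angles (θ0=90°, θ1=0°, θ2=0°)
[1] after rotate(2, 90): joint angles (θ0=90°, θ1=0°, θ2=90°)
[2] after rotate(2, 90): joint angles (θ0=90°, θ1=0°, θ2=180°)
[3] after rotate(2, 90): joint angles (θ0=90°, θ1=0°, θ2=270°)
all 125 alternatives checked — unique.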